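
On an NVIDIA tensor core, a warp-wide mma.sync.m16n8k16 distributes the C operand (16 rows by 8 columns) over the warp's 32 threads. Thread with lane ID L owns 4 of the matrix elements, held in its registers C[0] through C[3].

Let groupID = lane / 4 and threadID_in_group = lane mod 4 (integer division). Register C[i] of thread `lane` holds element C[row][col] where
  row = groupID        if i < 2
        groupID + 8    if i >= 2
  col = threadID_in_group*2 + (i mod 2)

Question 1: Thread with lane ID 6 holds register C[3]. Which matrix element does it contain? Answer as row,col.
lane 6: g=1 (6/4), t=2 (6%4)
i=3: r=1+8=9, c=2*2+1=5

9,5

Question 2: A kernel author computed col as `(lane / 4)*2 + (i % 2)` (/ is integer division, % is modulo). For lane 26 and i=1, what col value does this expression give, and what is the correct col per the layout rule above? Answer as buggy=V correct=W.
`(lane / 4)*2 + (i % 2)`[26,1]→13
L=26→G=26>>2=6, T=26&3=2
[1]→row 6+0=6  col 2·2+1=5
col: 13 vs 5

buggy=13 correct=5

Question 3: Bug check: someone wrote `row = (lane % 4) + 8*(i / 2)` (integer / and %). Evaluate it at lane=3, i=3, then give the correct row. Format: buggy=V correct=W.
`(lane % 4) + 8*(i / 2)`[3,3]→11
lane 3: G=0 (3/4), T=3 (3%4)
i=3: r=0+8=8, c=3*2+1=7
row: 11 vs 8

buggy=11 correct=8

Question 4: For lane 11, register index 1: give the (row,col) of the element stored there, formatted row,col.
2,7

11: grp=2,tig=3
[1] (2+0,3*2+1) = (2,7)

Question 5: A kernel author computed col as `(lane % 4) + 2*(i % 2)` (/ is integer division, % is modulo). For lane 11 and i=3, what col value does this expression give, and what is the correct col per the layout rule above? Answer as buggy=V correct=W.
`(lane % 4) + 2*(i % 2)`[11,3]->5
lane 11->11/4=2, 11 mod 4=3
i=3  r:2+8->10  c:2·3+1->7
col: 5 vs 7

buggy=5 correct=7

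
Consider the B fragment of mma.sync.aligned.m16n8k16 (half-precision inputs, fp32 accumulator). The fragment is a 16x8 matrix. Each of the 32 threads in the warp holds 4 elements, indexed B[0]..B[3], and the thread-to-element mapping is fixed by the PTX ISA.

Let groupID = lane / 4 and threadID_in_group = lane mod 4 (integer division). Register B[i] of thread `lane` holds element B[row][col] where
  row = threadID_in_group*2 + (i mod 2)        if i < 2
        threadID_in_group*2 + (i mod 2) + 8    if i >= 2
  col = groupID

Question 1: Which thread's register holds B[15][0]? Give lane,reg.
c=0⇒gr=0  r=15⇒Rb=1,th=3,odd=1
L=0*4+3=3  i=1*2+1=3

3,3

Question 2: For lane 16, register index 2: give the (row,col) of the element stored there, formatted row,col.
16: gr=4,th=0
[2] (0*2+0+8,4) = (8,4)

8,4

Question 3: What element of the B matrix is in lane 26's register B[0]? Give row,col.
26: g=6,t=2
[0] (2*2+0+0,6) = (4,6)

4,6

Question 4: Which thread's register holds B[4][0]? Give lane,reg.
2,0

c:0=>grp=0  r:4=>rB=0,tig=2,lo=0
L=0*4+2=2  i=0*2+0=0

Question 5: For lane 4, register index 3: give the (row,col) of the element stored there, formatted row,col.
9,1

L=4=>grp=4>>2=1, tig=4&3=0
[3]=>row 0·2+1+8=9  col grp=1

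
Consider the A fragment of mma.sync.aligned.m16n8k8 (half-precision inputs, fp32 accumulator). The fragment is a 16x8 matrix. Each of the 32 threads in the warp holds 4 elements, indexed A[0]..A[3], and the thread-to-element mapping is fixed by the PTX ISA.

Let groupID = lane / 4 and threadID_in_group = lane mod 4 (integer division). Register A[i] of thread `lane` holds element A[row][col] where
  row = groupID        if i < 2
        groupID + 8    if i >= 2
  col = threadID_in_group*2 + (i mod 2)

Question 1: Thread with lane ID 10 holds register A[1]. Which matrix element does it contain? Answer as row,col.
L=10⇒gr=10>>2=2, th=10&3=2
[1]⇒row 2+0=2  col 2·2+1=5

2,5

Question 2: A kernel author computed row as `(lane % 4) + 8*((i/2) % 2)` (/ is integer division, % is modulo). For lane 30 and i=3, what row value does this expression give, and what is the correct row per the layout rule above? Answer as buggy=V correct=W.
buggy=10 correct=15

`(lane % 4) + 8*((i/2) % 2)`[30,3]->10
L=30->gid=30>>2=7, tid=30&3=2
[3]->row 7+8=15  col 2·2+1=5
row: 10 vs 15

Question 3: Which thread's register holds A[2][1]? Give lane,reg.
8,1

r=2→G=2,rhi=0  c=1→T=0,p=1
L=2*4+0=8  i=0*2+1=1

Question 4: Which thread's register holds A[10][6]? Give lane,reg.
r: 10->gid=2,r8=1  c: 6->tid=3,i&1=0
L=2*4+3=11  i=1*2+0=2

11,2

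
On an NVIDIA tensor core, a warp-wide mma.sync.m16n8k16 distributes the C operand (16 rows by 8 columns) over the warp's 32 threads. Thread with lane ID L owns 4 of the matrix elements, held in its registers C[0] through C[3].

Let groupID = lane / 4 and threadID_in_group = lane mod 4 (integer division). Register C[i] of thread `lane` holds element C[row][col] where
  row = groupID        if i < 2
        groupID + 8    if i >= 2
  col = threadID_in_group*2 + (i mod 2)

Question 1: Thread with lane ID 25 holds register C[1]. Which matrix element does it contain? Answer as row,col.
lane 25: g=6 (25/4), t=1 (25%4)
i=1: r=6+0=6, c=1*2+1=3

6,3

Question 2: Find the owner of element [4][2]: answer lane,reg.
17,0

r=4⇒gr=4,Rb=0  c=2⇒th=1,odd=0
L=4*4+1=17  i=0*2+0=0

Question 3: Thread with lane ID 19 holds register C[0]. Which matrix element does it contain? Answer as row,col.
4,6

19: gr=4,th=3
[0] (4+0,3*2+0) = (4,6)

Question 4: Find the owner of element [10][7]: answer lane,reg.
11,3

r: 10->gid=2,r8=1  c: 7->tid=3,i&1=1
L=2*4+3=11  i=1*2+1=3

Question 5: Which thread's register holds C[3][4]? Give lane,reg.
14,0

r:3=>grp=3,rB=0  c:4=>tig=2,lo=0
L=3*4+2=14  i=0*2+0=0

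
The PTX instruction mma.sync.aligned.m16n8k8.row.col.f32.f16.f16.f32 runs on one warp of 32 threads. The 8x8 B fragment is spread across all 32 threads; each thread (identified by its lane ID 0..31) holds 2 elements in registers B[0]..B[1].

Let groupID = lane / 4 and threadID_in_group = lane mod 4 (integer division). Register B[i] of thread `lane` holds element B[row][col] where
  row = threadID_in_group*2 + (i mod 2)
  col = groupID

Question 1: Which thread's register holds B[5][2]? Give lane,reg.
10,1

c: 2->gid=2  r: 5->tid=2,i&1=1
L=2*4+2=10  i=1=1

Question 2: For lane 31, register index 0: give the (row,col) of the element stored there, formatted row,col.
L=31->gid=31>>2=7, tid=31&3=3
[0]->row 3·2+0=6  col gid=7

6,7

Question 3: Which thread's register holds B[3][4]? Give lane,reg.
17,1

c=4⇒gr=4  r=3⇒th=1,odd=1
L=4*4+1=17  i=1=1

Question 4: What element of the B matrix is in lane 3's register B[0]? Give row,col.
6,0

lane 3: g=0 (3/4), t=3 (3%4)
i=0: r=3*2+0=6, c=g=0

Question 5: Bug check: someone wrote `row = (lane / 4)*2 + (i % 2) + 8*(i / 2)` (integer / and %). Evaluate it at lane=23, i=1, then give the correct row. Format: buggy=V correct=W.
buggy=11 correct=7

`(lane / 4)*2 + (i % 2) + 8*(i / 2)`[23,1]->11
lane 23: g=5 (23/4), t=3 (23%4)
i=1: r=3*2+1=7, c=g=5
row: 11 vs 7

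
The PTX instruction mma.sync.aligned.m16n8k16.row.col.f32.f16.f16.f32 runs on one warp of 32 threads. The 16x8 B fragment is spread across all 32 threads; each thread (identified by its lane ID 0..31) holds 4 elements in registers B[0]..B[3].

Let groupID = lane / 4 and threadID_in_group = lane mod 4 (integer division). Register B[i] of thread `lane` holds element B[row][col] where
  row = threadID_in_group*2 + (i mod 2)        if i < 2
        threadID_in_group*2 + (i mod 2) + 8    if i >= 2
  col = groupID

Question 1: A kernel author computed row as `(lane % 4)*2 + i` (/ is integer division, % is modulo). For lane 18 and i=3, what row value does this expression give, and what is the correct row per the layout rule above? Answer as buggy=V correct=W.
`(lane % 4)*2 + i`[18,3]=>7
L=18=>grp=18>>2=4, tig=18&3=2
[3]=>row 2·2+1+8=13  col grp=4
row: 7 vs 13

buggy=7 correct=13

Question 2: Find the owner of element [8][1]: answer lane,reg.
4,2

c:1=>grp=1  r:8=>rB=1,tig=0,lo=0
L=1*4+0=4  i=1*2+0=2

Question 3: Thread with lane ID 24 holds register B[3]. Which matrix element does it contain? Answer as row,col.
9,6

24: g=6,t=0
[3] (0*2+1+8,6) = (9,6)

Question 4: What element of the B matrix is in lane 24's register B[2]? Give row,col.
8,6

L=24->g=24>>2=6, t=24&3=0
[2]->row 0·2+0+8=8  col g=6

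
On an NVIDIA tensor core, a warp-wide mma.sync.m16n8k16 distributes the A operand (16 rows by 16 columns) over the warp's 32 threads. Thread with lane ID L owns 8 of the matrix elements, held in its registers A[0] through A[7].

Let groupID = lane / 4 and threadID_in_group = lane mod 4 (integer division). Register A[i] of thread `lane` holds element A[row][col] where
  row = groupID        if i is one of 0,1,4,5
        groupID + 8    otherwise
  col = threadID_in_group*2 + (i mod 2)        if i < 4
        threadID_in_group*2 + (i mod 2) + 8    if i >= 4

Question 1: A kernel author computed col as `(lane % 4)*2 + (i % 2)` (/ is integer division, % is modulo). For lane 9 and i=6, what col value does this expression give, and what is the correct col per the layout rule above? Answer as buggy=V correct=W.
buggy=2 correct=10

`(lane % 4)*2 + (i % 2)`[9,6]->2
lane 9: g=2 (9/4), t=1 (9%4)
i=6: r=2+8=10, c=1*2+0+8=10
col: 2 vs 10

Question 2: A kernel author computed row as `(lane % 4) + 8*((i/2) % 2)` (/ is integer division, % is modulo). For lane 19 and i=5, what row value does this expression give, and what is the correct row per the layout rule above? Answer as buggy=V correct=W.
buggy=3 correct=4

`(lane % 4) + 8*((i/2) % 2)`[19,5]→3
lane 19→19/4=4, 19 mod 4=3
i=5  r:4+0→4  c:2·3+1+8→15
row: 3 vs 4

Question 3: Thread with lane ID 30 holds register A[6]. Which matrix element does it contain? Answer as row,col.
30: grp=7,tig=2
[6] (7+8,2*2+0+8) = (15,12)

15,12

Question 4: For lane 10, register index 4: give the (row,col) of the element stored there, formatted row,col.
L=10=>grp=10>>2=2, tig=10&3=2
[4]=>row 2+0=2  col 2·2+0+8=12

2,12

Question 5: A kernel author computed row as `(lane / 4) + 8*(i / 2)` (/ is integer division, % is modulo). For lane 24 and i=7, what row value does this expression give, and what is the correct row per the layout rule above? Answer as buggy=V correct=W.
`(lane / 4) + 8*(i / 2)`[24,7]→30
lane 24: G=6 (24/4), T=0 (24%4)
i=7: r=6+8=14, c=0*2+1+8=9
row: 30 vs 14

buggy=30 correct=14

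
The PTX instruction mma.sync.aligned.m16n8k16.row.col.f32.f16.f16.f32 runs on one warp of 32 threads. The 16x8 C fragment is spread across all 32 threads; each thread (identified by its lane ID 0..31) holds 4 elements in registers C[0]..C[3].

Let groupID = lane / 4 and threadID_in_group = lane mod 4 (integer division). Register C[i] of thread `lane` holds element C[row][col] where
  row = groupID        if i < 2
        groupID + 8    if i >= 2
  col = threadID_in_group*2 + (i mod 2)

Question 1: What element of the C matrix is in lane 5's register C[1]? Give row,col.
1,3

lane 5->5/4=1, 5 mod 4=1
i=1  r:1+0->1  c:2·1+1->3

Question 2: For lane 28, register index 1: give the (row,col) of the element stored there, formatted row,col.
28: G=7,T=0
[1] (7+0,0*2+1) = (7,1)

7,1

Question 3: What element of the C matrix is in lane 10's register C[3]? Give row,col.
10,5

L=10->gid=10>>2=2, tid=10&3=2
[3]->row 2+8=10  col 2·2+1=5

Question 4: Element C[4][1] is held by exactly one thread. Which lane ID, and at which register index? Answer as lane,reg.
r: 4->gid=4,r8=0  c: 1->tid=0,i&1=1
L=4*4+0=16  i=0*2+1=1

16,1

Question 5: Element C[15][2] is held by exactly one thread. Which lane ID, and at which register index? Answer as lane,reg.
29,2

r=15->g=7,rb=1  c=2->t=1,b0=0
L=7*4+1=29  i=1*2+0=2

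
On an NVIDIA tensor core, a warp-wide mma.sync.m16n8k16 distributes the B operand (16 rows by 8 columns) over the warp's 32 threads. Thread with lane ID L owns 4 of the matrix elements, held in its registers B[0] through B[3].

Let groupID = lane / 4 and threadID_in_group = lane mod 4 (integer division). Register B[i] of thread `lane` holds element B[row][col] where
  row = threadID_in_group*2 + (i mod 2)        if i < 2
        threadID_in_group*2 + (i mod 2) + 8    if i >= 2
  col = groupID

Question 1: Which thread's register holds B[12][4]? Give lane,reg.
c: 4->gid=4  r: 12->r8=1,tid=2,i&1=0
L=4*4+2=18  i=1*2+0=2

18,2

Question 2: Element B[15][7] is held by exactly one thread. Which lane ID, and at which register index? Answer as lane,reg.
c: 7->gid=7  r: 15->r8=1,tid=3,i&1=1
L=7*4+3=31  i=1*2+1=3

31,3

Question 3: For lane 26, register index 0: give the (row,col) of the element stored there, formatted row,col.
lane 26->26/4=6, 26 mod 4=2
i=0  r:2·2+0+0->4  c:6

4,6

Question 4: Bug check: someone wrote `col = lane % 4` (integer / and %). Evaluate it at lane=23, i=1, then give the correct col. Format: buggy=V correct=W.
`lane % 4`[23,1]->3
L=23->g=23>>2=5, t=23&3=3
[1]->row 3·2+1+0=7  col g=5
col: 3 vs 5

buggy=3 correct=5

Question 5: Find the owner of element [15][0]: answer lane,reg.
c:0=>grp=0  r:15=>rB=1,tig=3,lo=1
L=0*4+3=3  i=1*2+1=3

3,3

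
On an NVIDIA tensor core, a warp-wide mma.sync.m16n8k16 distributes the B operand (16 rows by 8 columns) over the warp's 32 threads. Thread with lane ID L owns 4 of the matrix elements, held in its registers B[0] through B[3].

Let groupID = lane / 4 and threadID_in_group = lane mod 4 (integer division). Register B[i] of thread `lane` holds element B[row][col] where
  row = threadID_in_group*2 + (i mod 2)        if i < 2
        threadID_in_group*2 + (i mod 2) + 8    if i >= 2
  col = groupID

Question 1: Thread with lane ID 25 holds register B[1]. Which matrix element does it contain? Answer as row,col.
3,6

lane 25→25/4=6, 25 mod 4=1
i=1  r:2·1+1+0→3  c:6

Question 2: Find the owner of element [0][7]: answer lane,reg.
28,0

c:7=>grp=7  r:0=>rB=0,tig=0,lo=0
L=7*4+0=28  i=0*2+0=0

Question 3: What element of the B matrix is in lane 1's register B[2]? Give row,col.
lane 1->1/4=0, 1 mod 4=1
i=2  r:2·1+0+8->10  c:0

10,0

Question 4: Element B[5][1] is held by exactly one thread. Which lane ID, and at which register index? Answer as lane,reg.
6,1

c=1⇒gr=1  r=5⇒Rb=0,th=2,odd=1
L=1*4+2=6  i=0*2+1=1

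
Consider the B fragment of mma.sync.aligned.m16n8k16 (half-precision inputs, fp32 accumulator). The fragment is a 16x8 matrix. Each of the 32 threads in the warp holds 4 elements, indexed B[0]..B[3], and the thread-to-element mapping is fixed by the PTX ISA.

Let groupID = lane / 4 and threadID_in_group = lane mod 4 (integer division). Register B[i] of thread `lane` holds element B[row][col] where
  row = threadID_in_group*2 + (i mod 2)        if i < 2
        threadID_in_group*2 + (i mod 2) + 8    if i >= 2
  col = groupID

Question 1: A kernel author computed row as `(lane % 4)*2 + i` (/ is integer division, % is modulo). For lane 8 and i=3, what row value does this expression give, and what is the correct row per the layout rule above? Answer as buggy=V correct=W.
buggy=3 correct=9

`(lane % 4)*2 + i`[8,3]→3
8: G=2,T=0
[3] (0*2+1+8,2) = (9,2)
row: 3 vs 9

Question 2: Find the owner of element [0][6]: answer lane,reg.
24,0

c=6→G=6  r=0→rhi=0,T=0,p=0
L=6*4+0=24  i=0*2+0=0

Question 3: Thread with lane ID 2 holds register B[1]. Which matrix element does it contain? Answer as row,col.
lane 2: G=0 (2/4), T=2 (2%4)
i=1: r=2*2+1+0=5, c=G=0

5,0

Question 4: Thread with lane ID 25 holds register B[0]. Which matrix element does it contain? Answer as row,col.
lane 25->25/4=6, 25 mod 4=1
i=0  r:2·1+0+0->2  c:6

2,6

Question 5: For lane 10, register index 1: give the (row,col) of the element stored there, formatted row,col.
5,2

lane 10: G=2 (10/4), T=2 (10%4)
i=1: r=2*2+1+0=5, c=G=2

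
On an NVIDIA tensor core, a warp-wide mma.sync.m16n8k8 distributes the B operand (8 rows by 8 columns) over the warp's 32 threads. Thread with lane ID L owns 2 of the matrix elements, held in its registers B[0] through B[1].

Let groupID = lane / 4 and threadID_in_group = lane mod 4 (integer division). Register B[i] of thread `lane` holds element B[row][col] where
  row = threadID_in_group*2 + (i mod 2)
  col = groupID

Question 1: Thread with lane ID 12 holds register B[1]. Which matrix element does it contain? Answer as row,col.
12: grp=3,tig=0
[1] (0*2+1,3) = (1,3)

1,3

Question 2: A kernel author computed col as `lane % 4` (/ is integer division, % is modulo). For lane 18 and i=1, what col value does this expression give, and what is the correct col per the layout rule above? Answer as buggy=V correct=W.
`lane % 4`[18,1]->2
lane 18: g=4 (18/4), t=2 (18%4)
i=1: r=2*2+1=5, c=g=4
col: 2 vs 4

buggy=2 correct=4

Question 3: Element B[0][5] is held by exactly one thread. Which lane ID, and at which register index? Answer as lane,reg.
c:5=>grp=5  r:0=>tig=0,lo=0
L=5*4+0=20  i=0=0

20,0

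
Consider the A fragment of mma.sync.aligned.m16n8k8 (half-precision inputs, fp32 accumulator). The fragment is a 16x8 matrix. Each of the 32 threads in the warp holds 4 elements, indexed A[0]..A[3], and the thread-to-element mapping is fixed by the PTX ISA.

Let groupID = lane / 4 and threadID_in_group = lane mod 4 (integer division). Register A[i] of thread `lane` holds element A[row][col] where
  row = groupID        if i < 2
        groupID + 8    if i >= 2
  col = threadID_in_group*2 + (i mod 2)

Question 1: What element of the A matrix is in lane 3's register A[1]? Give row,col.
L=3⇒gr=3>>2=0, th=3&3=3
[1]⇒row 0+0=0  col 3·2+1=7

0,7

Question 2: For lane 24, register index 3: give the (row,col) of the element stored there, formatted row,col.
14,1

24: g=6,t=0
[3] (6+8,0*2+1) = (14,1)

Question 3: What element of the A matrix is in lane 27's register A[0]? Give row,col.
27: g=6,t=3
[0] (6+0,3*2+0) = (6,6)

6,6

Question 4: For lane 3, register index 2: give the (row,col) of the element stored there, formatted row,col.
L=3⇒gr=3>>2=0, th=3&3=3
[2]⇒row 0+8=8  col 3·2+0=6

8,6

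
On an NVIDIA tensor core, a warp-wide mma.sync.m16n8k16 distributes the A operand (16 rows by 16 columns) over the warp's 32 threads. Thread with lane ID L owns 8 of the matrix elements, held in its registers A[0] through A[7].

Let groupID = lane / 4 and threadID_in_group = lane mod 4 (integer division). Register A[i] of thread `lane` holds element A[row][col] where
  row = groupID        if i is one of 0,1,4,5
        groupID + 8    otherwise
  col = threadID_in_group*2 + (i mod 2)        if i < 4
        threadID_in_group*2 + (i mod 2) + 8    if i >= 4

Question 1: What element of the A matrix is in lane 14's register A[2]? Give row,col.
11,4

L=14->g=14>>2=3, t=14&3=2
[2]->row 3+8=11  col 2·2+0+0=4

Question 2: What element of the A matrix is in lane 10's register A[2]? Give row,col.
lane 10: gr=2 (10/4), th=2 (10%4)
i=2: r=2+8=10, c=2*2+0+0=4

10,4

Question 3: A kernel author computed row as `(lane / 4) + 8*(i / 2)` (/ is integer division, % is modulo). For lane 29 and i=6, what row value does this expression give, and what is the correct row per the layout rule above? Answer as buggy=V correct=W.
`(lane / 4) + 8*(i / 2)`[29,6]->31
L=29->g=29>>2=7, t=29&3=1
[6]->row 7+8=15  col 1·2+0+8=10
row: 31 vs 15

buggy=31 correct=15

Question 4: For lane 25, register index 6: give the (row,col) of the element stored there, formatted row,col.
14,10

lane 25: grp=6 (25/4), tig=1 (25%4)
i=6: r=6+8=14, c=1*2+0+8=10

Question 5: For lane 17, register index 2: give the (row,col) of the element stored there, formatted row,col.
12,2

17: gid=4,tid=1
[2] (4+8,1*2+0+0) = (12,2)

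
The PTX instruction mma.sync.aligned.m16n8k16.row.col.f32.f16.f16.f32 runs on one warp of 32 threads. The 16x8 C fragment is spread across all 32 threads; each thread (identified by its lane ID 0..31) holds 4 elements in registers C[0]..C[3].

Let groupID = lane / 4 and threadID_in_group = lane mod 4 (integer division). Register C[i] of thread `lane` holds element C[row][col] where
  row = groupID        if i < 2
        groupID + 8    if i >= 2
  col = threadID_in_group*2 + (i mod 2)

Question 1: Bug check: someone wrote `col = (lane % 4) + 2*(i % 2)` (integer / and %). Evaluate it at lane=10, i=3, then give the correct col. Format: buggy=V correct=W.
`(lane % 4) + 2*(i % 2)`[10,3]=>4
L=10=>grp=10>>2=2, tig=10&3=2
[3]=>row 2+8=10  col 2·2+1=5
col: 4 vs 5

buggy=4 correct=5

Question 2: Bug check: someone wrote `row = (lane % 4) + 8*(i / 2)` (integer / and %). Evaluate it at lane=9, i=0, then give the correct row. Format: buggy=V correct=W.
buggy=1 correct=2

`(lane % 4) + 8*(i / 2)`[9,0]→1
L=9→G=9>>2=2, T=9&3=1
[0]→row 2+0=2  col 1·2+0=2
row: 1 vs 2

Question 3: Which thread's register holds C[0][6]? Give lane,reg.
3,0

r=0->g=0,rb=0  c=6->t=3,b0=0
L=0*4+3=3  i=0*2+0=0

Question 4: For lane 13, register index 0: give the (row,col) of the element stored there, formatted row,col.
lane 13: gr=3 (13/4), th=1 (13%4)
i=0: r=3+0=3, c=1*2+0=2

3,2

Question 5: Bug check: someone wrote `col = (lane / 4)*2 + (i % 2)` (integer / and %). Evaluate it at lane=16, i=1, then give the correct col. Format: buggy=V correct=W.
buggy=9 correct=1

`(lane / 4)*2 + (i % 2)`[16,1]→9
lane 16→16/4=4, 16 mod 4=0
i=1  r:4+0→4  c:2·0+1→1
col: 9 vs 1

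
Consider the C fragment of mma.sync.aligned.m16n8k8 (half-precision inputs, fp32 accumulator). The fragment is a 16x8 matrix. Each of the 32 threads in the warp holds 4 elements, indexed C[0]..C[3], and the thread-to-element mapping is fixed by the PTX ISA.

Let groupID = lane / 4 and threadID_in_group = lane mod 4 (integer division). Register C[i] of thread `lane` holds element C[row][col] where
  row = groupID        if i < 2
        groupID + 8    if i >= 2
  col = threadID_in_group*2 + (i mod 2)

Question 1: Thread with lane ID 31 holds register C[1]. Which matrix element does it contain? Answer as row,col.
31: grp=7,tig=3
[1] (7+0,3*2+1) = (7,7)

7,7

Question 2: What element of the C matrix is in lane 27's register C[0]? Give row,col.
27: grp=6,tig=3
[0] (6+0,3*2+0) = (6,6)

6,6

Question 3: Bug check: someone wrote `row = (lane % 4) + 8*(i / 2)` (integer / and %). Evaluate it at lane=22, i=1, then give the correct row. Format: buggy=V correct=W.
`(lane % 4) + 8*(i / 2)`[22,1]->2
L=22->g=22>>2=5, t=22&3=2
[1]->row 5+0=5  col 2·2+1=5
row: 2 vs 5

buggy=2 correct=5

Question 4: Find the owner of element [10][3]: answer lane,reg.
r:10=>grp=2,rB=1  c:3=>tig=1,lo=1
L=2*4+1=9  i=1*2+1=3

9,3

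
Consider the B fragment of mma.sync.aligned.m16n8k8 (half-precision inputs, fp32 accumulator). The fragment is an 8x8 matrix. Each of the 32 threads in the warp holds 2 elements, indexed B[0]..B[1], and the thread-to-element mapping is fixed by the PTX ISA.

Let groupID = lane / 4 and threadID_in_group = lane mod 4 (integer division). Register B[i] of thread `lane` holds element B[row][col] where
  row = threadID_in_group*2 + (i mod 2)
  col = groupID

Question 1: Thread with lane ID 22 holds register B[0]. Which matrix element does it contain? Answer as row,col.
lane 22->22/4=5, 22 mod 4=2
i=0  r:2·2+0->4  c:5

4,5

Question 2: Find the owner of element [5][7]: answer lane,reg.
30,1

c=7->g=7  r=5->t=2,b0=1
L=7*4+2=30  i=1=1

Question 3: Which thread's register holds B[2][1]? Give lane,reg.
5,0

c=1->g=1  r=2->t=1,b0=0
L=1*4+1=5  i=0=0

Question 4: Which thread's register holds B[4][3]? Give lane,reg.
14,0

c=3->g=3  r=4->t=2,b0=0
L=3*4+2=14  i=0=0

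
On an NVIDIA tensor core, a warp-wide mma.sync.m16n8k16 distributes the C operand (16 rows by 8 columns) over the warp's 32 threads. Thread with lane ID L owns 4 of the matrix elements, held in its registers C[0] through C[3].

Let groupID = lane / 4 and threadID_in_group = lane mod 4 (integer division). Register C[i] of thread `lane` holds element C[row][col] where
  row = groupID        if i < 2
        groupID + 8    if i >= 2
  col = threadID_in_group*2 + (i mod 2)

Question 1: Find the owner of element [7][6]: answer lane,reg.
r=7->g=7,rb=0  c=6->t=3,b0=0
L=7*4+3=31  i=0*2+0=0

31,0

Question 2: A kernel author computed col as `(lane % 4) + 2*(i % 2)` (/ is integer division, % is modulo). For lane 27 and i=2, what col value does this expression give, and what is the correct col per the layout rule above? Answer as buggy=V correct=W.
`(lane % 4) + 2*(i % 2)`[27,2]->3
lane 27: gid=6 (27/4), tid=3 (27%4)
i=2: r=6+8=14, c=3*2+0=6
col: 3 vs 6

buggy=3 correct=6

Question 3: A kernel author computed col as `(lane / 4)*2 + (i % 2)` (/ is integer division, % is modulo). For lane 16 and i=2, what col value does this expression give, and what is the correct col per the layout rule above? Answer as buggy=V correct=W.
buggy=8 correct=0

`(lane / 4)*2 + (i % 2)`[16,2]->8
lane 16: gid=4 (16/4), tid=0 (16%4)
i=2: r=4+8=12, c=0*2+0=0
col: 8 vs 0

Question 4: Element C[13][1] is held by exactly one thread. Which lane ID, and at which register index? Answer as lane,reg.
r=13⇒gr=5,Rb=1  c=1⇒th=0,odd=1
L=5*4+0=20  i=1*2+1=3

20,3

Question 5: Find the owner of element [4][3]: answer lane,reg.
r=4->g=4,rb=0  c=3->t=1,b0=1
L=4*4+1=17  i=0*2+1=1

17,1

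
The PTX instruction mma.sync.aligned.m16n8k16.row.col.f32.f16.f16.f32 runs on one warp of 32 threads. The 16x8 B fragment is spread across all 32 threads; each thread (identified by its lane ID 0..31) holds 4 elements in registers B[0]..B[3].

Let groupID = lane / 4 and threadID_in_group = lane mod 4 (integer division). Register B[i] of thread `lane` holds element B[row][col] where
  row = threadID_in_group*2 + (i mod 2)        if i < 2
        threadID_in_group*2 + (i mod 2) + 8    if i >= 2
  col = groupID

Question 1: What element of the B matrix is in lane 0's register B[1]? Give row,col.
1,0

lane 0: g=0 (0/4), t=0 (0%4)
i=1: r=0*2+1+0=1, c=g=0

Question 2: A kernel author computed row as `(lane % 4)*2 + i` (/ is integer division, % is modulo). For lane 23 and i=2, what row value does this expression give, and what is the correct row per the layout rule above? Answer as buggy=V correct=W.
`(lane % 4)*2 + i`[23,2]⇒8
lane 23: gr=5 (23/4), th=3 (23%4)
i=2: r=3*2+0+8=14, c=gr=5
row: 8 vs 14

buggy=8 correct=14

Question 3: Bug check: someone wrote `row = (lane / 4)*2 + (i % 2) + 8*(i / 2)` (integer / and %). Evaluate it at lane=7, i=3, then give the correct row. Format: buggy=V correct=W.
buggy=11 correct=15

`(lane / 4)*2 + (i % 2) + 8*(i / 2)`[7,3]->11
lane 7->7/4=1, 7 mod 4=3
i=3  r:2·3+1+8->15  c:1
row: 11 vs 15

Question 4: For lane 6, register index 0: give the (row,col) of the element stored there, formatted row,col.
4,1

6: g=1,t=2
[0] (2*2+0+0,1) = (4,1)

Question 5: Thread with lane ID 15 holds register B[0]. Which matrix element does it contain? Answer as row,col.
6,3

lane 15: grp=3 (15/4), tig=3 (15%4)
i=0: r=3*2+0+0=6, c=grp=3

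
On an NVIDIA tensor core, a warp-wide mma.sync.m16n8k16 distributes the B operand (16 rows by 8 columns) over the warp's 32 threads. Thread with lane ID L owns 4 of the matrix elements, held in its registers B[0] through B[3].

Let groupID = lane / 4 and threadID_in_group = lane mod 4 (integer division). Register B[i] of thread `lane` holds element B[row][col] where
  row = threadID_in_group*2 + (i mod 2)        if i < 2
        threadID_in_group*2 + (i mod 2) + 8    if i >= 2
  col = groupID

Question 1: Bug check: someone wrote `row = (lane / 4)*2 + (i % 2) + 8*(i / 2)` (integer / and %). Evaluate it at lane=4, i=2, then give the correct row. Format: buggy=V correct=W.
`(lane / 4)*2 + (i % 2) + 8*(i / 2)`[4,2]->10
4: g=1,t=0
[2] (0*2+0+8,1) = (8,1)
row: 10 vs 8

buggy=10 correct=8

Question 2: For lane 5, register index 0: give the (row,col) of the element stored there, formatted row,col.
L=5→G=5>>2=1, T=5&3=1
[0]→row 1·2+0+0=2  col G=1

2,1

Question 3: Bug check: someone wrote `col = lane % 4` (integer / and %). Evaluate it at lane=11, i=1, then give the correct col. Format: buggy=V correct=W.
buggy=3 correct=2

`lane % 4`[11,1]=>3
11: grp=2,tig=3
[1] (3*2+1+0,2) = (7,2)
col: 3 vs 2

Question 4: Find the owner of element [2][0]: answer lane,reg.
c:0=>grp=0  r:2=>rB=0,tig=1,lo=0
L=0*4+1=1  i=0*2+0=0

1,0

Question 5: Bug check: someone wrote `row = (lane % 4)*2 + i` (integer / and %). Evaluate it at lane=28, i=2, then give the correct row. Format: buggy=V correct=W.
buggy=2 correct=8

`(lane % 4)*2 + i`[28,2]→2
L=28→G=28>>2=7, T=28&3=0
[2]→row 0·2+0+8=8  col G=7
row: 2 vs 8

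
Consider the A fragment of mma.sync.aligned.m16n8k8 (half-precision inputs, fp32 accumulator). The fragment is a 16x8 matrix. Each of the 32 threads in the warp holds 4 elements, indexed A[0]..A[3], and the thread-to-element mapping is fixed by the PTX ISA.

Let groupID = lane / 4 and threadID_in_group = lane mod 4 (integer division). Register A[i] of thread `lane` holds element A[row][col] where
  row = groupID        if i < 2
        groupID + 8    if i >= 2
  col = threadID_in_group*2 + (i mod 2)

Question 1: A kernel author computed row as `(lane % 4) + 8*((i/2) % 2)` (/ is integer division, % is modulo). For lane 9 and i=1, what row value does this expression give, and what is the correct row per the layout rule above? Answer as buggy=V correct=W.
`(lane % 4) + 8*((i/2) % 2)`[9,1]->1
9: gid=2,tid=1
[1] (2+0,1*2+1) = (2,3)
row: 1 vs 2

buggy=1 correct=2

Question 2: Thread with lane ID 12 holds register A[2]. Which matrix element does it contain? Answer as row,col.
11,0

L=12⇒gr=12>>2=3, th=12&3=0
[2]⇒row 3+8=11  col 0·2+0=0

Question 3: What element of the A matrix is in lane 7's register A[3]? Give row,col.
lane 7: g=1 (7/4), t=3 (7%4)
i=3: r=1+8=9, c=3*2+1=7

9,7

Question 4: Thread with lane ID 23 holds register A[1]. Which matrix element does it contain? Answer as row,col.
lane 23->23/4=5, 23 mod 4=3
i=1  r:5+0->5  c:2·3+1->7

5,7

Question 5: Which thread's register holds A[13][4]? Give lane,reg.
22,2

r:13=>grp=5,rB=1  c:4=>tig=2,lo=0
L=5*4+2=22  i=1*2+0=2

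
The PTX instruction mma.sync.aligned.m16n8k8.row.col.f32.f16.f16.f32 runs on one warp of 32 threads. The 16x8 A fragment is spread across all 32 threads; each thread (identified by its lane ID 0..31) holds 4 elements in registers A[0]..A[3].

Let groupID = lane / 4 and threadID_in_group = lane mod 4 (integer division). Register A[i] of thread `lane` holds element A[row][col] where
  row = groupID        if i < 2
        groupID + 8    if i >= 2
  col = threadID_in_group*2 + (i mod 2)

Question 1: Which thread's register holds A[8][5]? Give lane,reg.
r=8->g=0,rb=1  c=5->t=2,b0=1
L=0*4+2=2  i=1*2+1=3

2,3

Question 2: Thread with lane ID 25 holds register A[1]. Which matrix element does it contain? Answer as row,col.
6,3

L=25->gid=25>>2=6, tid=25&3=1
[1]->row 6+0=6  col 1·2+1=3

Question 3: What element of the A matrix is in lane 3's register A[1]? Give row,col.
L=3->g=3>>2=0, t=3&3=3
[1]->row 0+0=0  col 3·2+1=7

0,7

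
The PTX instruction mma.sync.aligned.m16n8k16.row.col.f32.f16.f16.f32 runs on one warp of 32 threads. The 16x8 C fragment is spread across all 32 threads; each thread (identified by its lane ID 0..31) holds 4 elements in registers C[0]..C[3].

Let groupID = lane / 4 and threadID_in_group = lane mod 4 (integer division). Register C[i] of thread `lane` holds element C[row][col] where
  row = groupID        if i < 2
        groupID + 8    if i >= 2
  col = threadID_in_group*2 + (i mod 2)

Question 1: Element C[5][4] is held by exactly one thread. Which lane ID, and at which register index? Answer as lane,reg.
22,0

r: 5->gid=5,r8=0  c: 4->tid=2,i&1=0
L=5*4+2=22  i=0*2+0=0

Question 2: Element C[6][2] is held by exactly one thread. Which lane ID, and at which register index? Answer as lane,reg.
r:6=>grp=6,rB=0  c:2=>tig=1,lo=0
L=6*4+1=25  i=0*2+0=0

25,0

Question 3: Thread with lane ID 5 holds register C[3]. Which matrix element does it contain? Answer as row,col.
L=5→G=5>>2=1, T=5&3=1
[3]→row 1+8=9  col 1·2+1=3

9,3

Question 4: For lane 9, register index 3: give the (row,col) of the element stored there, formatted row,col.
10,3

lane 9: gid=2 (9/4), tid=1 (9%4)
i=3: r=2+8=10, c=1*2+1=3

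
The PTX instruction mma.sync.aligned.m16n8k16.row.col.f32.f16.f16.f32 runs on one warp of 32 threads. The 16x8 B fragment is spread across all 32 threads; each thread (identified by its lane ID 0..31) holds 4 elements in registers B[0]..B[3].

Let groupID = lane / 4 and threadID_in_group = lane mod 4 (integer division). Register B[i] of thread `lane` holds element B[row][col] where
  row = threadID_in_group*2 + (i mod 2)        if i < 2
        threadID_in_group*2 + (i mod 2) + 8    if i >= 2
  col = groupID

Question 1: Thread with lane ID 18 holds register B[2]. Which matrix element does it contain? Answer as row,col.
12,4

L=18=>grp=18>>2=4, tig=18&3=2
[2]=>row 2·2+0+8=12  col grp=4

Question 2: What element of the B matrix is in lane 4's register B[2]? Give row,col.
8,1

L=4→G=4>>2=1, T=4&3=0
[2]→row 0·2+0+8=8  col G=1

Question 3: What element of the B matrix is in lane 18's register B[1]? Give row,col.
5,4

18: gr=4,th=2
[1] (2*2+1+0,4) = (5,4)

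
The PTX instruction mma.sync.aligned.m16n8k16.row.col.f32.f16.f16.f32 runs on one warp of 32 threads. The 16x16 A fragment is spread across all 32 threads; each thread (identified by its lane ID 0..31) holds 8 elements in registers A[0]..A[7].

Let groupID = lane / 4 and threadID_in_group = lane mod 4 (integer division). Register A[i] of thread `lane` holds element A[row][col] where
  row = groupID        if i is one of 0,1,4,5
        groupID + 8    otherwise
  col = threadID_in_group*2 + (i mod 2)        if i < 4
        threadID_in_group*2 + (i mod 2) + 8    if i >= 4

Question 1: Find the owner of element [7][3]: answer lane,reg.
r=7⇒gr=7,Rb=0  c=3⇒Cb=0,th=1,odd=1
L=7*4+1=29  i=0*4+0*2+1=1

29,1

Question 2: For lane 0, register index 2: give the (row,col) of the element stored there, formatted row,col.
8,0

L=0->gid=0>>2=0, tid=0&3=0
[2]->row 0+8=8  col 0·2+0+0=0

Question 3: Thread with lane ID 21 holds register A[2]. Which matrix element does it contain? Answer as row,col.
lane 21: g=5 (21/4), t=1 (21%4)
i=2: r=5+8=13, c=1*2+0+0=2

13,2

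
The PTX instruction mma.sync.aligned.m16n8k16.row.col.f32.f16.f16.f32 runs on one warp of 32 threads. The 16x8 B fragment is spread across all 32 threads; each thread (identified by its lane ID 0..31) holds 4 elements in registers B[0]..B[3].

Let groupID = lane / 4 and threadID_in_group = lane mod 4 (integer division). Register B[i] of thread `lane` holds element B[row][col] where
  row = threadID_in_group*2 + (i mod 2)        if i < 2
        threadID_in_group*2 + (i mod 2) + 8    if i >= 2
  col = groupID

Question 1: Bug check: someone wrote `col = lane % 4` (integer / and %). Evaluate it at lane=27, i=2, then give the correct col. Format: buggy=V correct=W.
`lane % 4`[27,2]⇒3
lane 27⇒27/4=6, 27 mod 4=3
i=2  r:2·3+0+8⇒14  c:6
col: 3 vs 6

buggy=3 correct=6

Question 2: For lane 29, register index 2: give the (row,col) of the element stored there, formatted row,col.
10,7

29: gr=7,th=1
[2] (1*2+0+8,7) = (10,7)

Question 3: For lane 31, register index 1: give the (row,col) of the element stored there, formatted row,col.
7,7

lane 31: grp=7 (31/4), tig=3 (31%4)
i=1: r=3*2+1+0=7, c=grp=7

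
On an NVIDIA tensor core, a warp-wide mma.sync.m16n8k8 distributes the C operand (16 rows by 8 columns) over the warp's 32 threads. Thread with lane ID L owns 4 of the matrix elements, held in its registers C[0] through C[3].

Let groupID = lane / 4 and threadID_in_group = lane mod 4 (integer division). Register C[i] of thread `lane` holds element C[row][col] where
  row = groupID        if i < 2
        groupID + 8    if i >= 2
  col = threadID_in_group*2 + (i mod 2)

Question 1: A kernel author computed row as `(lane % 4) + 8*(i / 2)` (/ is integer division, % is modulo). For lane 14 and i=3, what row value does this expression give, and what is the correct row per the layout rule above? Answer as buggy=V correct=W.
buggy=10 correct=11

`(lane % 4) + 8*(i / 2)`[14,3]->10
lane 14->14/4=3, 14 mod 4=2
i=3  r:3+8->11  c:2·2+1->5
row: 10 vs 11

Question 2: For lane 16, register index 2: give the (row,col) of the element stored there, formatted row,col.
lane 16→16/4=4, 16 mod 4=0
i=2  r:4+8→12  c:2·0+0→0

12,0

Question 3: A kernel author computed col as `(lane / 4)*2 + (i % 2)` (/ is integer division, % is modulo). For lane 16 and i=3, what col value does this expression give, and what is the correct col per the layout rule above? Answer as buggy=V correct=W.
buggy=9 correct=1

`(lane / 4)*2 + (i % 2)`[16,3]->9
lane 16: g=4 (16/4), t=0 (16%4)
i=3: r=4+8=12, c=0*2+1=1
col: 9 vs 1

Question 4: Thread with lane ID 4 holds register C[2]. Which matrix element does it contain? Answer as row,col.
9,0

lane 4→4/4=1, 4 mod 4=0
i=2  r:1+8→9  c:2·0+0→0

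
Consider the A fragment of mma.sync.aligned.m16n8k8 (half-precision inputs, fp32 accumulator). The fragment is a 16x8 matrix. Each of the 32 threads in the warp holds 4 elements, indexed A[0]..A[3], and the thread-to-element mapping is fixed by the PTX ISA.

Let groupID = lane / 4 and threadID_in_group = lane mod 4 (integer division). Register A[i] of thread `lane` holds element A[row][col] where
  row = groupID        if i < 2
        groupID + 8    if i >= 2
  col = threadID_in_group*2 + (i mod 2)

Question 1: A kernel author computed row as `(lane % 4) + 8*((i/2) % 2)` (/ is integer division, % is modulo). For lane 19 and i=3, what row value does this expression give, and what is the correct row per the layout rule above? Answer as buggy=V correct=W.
`(lane % 4) + 8*((i/2) % 2)`[19,3]⇒11
lane 19⇒19/4=4, 19 mod 4=3
i=3  r:4+8⇒12  c:2·3+1⇒7
row: 11 vs 12

buggy=11 correct=12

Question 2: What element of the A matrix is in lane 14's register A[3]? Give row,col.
11,5

lane 14→14/4=3, 14 mod 4=2
i=3  r:3+8→11  c:2·2+1→5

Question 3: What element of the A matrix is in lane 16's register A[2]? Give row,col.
L=16=>grp=16>>2=4, tig=16&3=0
[2]=>row 4+8=12  col 0·2+0=0

12,0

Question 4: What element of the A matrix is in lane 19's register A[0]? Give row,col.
L=19->g=19>>2=4, t=19&3=3
[0]->row 4+0=4  col 3·2+0=6

4,6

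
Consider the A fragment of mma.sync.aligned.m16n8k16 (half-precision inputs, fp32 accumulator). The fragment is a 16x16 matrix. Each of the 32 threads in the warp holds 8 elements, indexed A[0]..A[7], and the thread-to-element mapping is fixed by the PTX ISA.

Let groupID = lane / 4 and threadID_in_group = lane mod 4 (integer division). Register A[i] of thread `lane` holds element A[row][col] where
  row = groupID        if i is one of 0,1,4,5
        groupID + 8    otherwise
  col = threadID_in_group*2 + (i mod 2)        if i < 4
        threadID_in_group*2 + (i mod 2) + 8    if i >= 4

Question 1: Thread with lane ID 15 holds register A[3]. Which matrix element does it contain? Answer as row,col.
11,7

lane 15: grp=3 (15/4), tig=3 (15%4)
i=3: r=3+8=11, c=3*2+1+0=7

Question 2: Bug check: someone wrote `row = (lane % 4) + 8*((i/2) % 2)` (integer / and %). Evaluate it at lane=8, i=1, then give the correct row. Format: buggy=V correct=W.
buggy=0 correct=2

`(lane % 4) + 8*((i/2) % 2)`[8,1]->0
8: gid=2,tid=0
[1] (2+0,0*2+1+0) = (2,1)
row: 0 vs 2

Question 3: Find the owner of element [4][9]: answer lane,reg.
r=4→G=4,rhi=0  c=9→chi=1,T=0,p=1
L=4*4+0=16  i=1*4+0*2+1=5

16,5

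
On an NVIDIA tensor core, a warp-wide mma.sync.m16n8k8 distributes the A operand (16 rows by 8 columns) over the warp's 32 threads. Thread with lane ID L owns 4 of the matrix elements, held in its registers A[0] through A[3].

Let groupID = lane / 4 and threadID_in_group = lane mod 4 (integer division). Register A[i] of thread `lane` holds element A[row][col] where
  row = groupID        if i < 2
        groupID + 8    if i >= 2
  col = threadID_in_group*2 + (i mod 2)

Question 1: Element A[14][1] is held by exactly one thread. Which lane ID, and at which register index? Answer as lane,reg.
24,3

r=14→G=6,rhi=1  c=1→T=0,p=1
L=6*4+0=24  i=1*2+1=3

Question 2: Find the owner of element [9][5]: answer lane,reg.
6,3

r: 9->gid=1,r8=1  c: 5->tid=2,i&1=1
L=1*4+2=6  i=1*2+1=3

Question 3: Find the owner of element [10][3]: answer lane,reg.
9,3

r: 10->gid=2,r8=1  c: 3->tid=1,i&1=1
L=2*4+1=9  i=1*2+1=3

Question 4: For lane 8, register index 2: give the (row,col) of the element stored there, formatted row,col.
lane 8⇒8/4=2, 8 mod 4=0
i=2  r:2+8⇒10  c:2·0+0⇒0

10,0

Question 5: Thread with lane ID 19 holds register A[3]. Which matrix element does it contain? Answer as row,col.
12,7

19: G=4,T=3
[3] (4+8,3*2+1) = (12,7)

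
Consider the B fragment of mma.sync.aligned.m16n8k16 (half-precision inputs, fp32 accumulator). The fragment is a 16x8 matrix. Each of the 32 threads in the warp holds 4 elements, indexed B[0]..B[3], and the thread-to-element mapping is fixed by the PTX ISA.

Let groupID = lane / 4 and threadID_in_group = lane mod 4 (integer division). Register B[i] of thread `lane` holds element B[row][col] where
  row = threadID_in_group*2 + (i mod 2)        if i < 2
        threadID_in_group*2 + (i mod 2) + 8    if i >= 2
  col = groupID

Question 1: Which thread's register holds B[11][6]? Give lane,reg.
c=6⇒gr=6  r=11⇒Rb=1,th=1,odd=1
L=6*4+1=25  i=1*2+1=3

25,3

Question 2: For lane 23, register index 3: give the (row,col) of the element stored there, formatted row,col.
15,5

lane 23: g=5 (23/4), t=3 (23%4)
i=3: r=3*2+1+8=15, c=g=5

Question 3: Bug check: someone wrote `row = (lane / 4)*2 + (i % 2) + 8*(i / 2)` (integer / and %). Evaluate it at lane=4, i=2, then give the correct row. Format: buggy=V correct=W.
`(lane / 4)*2 + (i % 2) + 8*(i / 2)`[4,2]⇒10
lane 4: gr=1 (4/4), th=0 (4%4)
i=2: r=0*2+0+8=8, c=gr=1
row: 10 vs 8

buggy=10 correct=8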